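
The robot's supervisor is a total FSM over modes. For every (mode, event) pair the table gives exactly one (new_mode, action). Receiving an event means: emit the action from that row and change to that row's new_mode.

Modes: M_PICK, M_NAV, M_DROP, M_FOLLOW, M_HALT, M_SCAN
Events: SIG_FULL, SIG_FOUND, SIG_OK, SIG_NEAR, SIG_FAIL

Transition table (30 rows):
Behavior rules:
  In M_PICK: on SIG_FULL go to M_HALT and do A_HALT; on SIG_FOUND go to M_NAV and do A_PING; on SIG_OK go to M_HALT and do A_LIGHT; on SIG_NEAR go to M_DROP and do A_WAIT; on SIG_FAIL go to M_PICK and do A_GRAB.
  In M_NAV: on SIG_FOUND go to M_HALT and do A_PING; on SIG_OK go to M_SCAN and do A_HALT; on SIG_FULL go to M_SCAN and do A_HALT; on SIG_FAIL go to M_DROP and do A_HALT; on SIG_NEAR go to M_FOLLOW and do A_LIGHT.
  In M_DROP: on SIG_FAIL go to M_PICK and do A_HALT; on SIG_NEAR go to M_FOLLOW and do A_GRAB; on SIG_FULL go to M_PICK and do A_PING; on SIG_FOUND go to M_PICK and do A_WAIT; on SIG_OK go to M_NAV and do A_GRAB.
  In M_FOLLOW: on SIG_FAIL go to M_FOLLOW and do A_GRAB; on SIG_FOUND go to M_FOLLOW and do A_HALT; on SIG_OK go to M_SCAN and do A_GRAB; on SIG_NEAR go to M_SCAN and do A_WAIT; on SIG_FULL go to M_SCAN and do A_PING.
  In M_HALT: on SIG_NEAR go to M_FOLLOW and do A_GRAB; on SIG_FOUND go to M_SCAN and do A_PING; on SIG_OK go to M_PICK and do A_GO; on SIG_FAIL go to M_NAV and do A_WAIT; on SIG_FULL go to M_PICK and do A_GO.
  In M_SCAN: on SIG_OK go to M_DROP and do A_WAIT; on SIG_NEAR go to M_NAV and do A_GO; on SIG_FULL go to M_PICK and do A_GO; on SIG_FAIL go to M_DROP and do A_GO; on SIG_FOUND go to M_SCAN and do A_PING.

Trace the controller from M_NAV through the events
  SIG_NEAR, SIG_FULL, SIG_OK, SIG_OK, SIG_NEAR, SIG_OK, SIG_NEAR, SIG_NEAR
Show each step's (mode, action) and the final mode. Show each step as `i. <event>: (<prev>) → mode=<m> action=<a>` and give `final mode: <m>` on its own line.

final mode: M_FOLLOW

1. SIG_NEAR: (M_NAV) → mode=M_FOLLOW action=A_LIGHT
2. SIG_FULL: (M_FOLLOW) → mode=M_SCAN action=A_PING
3. SIG_OK: (M_SCAN) → mode=M_DROP action=A_WAIT
4. SIG_OK: (M_DROP) → mode=M_NAV action=A_GRAB
5. SIG_NEAR: (M_NAV) → mode=M_FOLLOW action=A_LIGHT
6. SIG_OK: (M_FOLLOW) → mode=M_SCAN action=A_GRAB
7. SIG_NEAR: (M_SCAN) → mode=M_NAV action=A_GO
8. SIG_NEAR: (M_NAV) → mode=M_FOLLOW action=A_LIGHT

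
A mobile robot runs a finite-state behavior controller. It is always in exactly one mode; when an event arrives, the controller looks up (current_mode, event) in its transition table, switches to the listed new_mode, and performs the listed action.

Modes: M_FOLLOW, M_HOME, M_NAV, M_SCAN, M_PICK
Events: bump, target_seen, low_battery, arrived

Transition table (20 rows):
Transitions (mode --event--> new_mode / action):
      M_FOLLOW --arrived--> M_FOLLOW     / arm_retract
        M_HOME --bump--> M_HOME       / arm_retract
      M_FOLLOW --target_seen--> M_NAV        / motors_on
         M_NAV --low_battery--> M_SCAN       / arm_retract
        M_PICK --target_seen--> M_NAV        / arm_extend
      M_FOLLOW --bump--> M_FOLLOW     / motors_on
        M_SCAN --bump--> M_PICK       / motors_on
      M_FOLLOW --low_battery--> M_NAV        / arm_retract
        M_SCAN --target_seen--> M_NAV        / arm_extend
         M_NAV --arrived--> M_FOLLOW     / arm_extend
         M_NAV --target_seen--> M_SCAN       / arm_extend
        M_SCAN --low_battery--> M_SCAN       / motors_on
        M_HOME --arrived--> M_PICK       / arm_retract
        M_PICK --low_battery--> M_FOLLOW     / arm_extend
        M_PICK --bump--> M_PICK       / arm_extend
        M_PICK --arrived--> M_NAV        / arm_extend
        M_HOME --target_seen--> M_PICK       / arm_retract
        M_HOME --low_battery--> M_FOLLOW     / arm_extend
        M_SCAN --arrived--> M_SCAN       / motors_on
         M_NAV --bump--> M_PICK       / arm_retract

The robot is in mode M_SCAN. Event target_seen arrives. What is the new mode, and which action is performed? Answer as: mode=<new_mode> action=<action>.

mode=M_NAV action=arm_extend

current mode = M_SCAN; filter table to that mode:
  (M_SCAN, bump) → (M_PICK, motors_on)
  (M_SCAN, target_seen) → (M_NAV, arm_extend)  ← event matches
  (M_SCAN, low_battery) → (M_SCAN, motors_on)
  (M_SCAN, arrived) → (M_SCAN, motors_on)
event = target_seen selects (M_NAV, arm_extend)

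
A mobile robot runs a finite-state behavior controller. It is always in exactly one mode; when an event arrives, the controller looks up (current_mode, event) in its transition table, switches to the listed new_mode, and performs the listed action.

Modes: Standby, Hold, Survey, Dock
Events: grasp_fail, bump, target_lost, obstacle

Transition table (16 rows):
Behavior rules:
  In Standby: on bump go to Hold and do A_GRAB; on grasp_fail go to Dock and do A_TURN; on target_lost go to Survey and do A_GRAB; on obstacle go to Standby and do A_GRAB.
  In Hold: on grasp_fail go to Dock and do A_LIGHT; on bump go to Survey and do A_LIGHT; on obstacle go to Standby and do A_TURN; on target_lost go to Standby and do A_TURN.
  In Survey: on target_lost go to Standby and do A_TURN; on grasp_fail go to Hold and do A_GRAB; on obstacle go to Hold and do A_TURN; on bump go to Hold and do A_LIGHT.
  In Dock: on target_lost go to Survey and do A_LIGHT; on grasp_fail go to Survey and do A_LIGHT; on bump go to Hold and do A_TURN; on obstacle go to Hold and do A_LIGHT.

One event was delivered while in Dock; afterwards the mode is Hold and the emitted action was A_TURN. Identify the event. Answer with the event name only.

bump

try grasp_fail: (Dock, grasp_fail) → (Survey, A_LIGHT)
try bump: (Dock, bump) → (Hold, A_TURN)  ← matches
try target_lost: (Dock, target_lost) → (Survey, A_LIGHT)
try obstacle: (Dock, obstacle) → (Hold, A_LIGHT)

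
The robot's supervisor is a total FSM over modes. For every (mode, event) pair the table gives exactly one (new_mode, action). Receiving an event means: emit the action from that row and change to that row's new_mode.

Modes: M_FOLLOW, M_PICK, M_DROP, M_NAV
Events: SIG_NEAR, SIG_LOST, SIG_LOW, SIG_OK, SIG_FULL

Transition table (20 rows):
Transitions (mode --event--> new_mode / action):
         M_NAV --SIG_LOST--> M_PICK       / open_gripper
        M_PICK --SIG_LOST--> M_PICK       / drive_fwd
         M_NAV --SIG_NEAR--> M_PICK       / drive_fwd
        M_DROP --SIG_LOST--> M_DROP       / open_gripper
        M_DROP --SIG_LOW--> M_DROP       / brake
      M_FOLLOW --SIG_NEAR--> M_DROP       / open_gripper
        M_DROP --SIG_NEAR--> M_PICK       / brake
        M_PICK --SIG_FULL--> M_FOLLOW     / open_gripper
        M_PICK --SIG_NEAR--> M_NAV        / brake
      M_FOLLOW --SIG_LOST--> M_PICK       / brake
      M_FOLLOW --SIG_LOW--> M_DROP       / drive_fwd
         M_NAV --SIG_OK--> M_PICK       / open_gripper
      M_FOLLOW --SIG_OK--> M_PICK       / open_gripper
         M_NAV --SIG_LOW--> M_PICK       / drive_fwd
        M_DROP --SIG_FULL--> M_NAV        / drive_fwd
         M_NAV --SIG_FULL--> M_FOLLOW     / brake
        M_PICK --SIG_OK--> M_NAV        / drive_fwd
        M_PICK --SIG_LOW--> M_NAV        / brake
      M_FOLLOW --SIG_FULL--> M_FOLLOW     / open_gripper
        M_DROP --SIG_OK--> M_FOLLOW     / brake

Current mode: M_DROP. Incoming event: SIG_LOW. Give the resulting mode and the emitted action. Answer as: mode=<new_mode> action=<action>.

mode=M_DROP action=brake

current mode = M_DROP; filter table to that mode:
  (M_DROP, SIG_LOST) → (M_DROP, open_gripper)
  (M_DROP, SIG_LOW) → (M_DROP, brake)  ← event matches
  (M_DROP, SIG_NEAR) → (M_PICK, brake)
  (M_DROP, SIG_FULL) → (M_NAV, drive_fwd)
  (M_DROP, SIG_OK) → (M_FOLLOW, brake)
event = SIG_LOW selects (M_DROP, brake)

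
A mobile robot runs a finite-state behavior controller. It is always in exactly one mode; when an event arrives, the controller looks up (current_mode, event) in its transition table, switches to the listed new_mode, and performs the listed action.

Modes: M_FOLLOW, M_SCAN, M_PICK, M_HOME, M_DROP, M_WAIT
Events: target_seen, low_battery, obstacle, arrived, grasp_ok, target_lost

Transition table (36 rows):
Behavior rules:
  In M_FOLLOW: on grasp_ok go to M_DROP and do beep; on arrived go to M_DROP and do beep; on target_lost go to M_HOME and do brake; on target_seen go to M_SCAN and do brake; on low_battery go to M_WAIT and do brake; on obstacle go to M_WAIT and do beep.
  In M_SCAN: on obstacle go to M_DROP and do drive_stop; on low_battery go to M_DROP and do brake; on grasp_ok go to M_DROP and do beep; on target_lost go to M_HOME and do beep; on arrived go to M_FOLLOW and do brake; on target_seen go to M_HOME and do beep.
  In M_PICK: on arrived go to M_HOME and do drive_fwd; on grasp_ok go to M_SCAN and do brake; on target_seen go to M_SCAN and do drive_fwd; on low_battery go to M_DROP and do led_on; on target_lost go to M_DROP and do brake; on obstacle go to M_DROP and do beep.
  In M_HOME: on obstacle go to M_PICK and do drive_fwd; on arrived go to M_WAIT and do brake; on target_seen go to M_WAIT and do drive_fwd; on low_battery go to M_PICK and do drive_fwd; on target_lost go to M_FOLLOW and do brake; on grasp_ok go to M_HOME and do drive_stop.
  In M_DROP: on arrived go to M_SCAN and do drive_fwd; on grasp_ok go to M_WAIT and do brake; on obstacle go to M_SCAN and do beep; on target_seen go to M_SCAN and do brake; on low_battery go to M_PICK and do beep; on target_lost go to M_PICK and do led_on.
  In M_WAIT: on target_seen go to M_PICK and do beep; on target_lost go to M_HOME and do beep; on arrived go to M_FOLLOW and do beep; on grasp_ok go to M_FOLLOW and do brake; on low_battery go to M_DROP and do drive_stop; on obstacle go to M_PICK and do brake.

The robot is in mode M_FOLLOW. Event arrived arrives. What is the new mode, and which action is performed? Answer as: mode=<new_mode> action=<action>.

current mode = M_FOLLOW; filter table to that mode:
  (M_FOLLOW, grasp_ok) → (M_DROP, beep)
  (M_FOLLOW, arrived) → (M_DROP, beep)  ← event matches
  (M_FOLLOW, target_lost) → (M_HOME, brake)
  (M_FOLLOW, target_seen) → (M_SCAN, brake)
  (M_FOLLOW, low_battery) → (M_WAIT, brake)
  (M_FOLLOW, obstacle) → (M_WAIT, beep)
event = arrived selects (M_DROP, beep)

mode=M_DROP action=beep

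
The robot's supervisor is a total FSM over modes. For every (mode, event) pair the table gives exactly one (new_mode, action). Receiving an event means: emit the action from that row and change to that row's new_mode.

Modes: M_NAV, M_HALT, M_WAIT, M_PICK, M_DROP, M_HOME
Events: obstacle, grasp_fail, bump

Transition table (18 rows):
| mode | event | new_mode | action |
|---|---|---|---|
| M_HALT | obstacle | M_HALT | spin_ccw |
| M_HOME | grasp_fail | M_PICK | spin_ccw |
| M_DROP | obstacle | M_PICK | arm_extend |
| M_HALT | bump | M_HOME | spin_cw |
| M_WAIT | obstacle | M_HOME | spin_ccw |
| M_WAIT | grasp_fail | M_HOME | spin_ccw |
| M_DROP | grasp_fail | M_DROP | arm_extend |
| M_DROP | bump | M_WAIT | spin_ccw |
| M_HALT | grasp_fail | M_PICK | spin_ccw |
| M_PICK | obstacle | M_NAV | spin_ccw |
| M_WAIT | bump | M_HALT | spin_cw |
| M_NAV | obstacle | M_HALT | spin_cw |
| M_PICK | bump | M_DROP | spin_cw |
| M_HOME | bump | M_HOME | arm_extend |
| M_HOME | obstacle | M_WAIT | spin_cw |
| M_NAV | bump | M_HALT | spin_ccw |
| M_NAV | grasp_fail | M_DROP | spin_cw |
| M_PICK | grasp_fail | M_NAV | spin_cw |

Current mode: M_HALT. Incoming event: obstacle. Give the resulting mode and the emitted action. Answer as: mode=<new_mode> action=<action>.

current mode = M_HALT; filter table to that mode:
  (M_HALT, obstacle) → (M_HALT, spin_ccw)  ← event matches
  (M_HALT, bump) → (M_HOME, spin_cw)
  (M_HALT, grasp_fail) → (M_PICK, spin_ccw)
event = obstacle selects (M_HALT, spin_ccw)

mode=M_HALT action=spin_ccw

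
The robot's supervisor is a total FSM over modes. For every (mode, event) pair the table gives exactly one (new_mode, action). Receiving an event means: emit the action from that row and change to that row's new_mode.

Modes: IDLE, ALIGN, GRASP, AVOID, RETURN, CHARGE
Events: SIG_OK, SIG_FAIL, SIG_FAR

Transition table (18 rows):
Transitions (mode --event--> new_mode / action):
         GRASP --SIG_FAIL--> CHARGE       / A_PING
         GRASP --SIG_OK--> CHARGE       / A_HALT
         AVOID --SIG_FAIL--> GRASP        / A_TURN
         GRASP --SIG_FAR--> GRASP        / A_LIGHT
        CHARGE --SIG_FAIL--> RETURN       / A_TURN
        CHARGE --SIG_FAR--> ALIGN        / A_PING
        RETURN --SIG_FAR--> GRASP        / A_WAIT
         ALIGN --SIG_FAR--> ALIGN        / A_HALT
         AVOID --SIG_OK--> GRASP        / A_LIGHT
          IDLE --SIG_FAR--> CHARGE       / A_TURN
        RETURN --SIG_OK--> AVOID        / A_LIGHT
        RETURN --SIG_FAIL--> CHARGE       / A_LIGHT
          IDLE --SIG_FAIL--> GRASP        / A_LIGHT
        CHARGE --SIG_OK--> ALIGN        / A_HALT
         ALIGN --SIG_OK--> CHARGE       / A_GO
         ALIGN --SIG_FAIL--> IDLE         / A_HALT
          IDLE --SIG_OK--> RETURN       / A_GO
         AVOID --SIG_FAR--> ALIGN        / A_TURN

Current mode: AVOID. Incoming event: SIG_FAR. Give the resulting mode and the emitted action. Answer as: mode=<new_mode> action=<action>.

mode=ALIGN action=A_TURN

current mode = AVOID; filter table to that mode:
  (AVOID, SIG_FAIL) → (GRASP, A_TURN)
  (AVOID, SIG_OK) → (GRASP, A_LIGHT)
  (AVOID, SIG_FAR) → (ALIGN, A_TURN)  ← event matches
event = SIG_FAR selects (ALIGN, A_TURN)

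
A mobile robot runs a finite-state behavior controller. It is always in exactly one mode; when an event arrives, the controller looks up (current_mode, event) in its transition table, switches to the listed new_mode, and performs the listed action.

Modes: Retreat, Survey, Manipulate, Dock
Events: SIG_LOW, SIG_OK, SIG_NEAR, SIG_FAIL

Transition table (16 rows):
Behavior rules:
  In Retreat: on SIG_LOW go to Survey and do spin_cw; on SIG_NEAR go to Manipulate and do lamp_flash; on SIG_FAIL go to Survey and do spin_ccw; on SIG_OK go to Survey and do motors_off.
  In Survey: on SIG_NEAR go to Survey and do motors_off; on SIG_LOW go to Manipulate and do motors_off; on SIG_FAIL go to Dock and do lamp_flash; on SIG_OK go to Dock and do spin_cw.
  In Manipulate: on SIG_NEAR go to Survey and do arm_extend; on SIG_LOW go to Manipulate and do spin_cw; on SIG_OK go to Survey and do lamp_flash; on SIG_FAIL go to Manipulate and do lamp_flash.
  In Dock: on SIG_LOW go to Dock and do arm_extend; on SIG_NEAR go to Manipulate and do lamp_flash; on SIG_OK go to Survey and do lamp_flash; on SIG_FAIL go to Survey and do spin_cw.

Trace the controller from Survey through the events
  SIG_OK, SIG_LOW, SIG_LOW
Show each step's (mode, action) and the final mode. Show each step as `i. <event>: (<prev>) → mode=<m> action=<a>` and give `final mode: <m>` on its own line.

1. SIG_OK: (Survey) → mode=Dock action=spin_cw
2. SIG_LOW: (Dock) → mode=Dock action=arm_extend
3. SIG_LOW: (Dock) → mode=Dock action=arm_extend

final mode: Dock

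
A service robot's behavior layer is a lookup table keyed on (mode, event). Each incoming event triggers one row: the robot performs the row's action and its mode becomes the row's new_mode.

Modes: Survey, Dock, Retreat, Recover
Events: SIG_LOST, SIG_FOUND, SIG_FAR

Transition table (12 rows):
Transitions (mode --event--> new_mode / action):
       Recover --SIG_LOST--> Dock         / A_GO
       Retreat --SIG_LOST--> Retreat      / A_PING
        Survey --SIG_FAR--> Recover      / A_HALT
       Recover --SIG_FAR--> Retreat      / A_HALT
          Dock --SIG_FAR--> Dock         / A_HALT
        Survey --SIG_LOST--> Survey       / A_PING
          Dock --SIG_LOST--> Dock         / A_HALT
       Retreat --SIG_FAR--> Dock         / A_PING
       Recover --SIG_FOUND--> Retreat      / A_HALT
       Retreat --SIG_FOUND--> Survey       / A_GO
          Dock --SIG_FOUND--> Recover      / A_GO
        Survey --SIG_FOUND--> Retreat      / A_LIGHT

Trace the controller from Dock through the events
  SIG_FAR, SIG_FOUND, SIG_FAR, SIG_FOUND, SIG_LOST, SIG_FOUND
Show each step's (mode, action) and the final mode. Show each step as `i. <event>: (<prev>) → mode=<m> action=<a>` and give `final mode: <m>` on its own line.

final mode: Retreat

1. SIG_FAR: (Dock) → mode=Dock action=A_HALT
2. SIG_FOUND: (Dock) → mode=Recover action=A_GO
3. SIG_FAR: (Recover) → mode=Retreat action=A_HALT
4. SIG_FOUND: (Retreat) → mode=Survey action=A_GO
5. SIG_LOST: (Survey) → mode=Survey action=A_PING
6. SIG_FOUND: (Survey) → mode=Retreat action=A_LIGHT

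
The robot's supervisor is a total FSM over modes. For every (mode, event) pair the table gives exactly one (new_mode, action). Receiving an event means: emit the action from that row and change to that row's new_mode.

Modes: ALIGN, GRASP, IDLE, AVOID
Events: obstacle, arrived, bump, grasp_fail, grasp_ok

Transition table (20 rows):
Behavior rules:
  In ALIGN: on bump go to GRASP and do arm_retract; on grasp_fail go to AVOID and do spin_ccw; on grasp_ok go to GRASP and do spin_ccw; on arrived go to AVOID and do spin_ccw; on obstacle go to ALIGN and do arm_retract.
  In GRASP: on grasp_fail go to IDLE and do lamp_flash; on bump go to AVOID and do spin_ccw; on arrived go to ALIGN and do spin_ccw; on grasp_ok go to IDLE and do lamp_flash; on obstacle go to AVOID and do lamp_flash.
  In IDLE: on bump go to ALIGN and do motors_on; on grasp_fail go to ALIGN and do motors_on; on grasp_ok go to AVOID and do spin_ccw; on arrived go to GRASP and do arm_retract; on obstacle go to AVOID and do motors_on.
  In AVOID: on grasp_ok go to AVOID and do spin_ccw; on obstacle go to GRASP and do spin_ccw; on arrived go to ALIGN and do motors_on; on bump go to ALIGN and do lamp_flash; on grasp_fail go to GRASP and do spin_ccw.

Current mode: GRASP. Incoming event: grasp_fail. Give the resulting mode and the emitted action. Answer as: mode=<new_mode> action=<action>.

current mode = GRASP; filter table to that mode:
  (GRASP, grasp_fail) → (IDLE, lamp_flash)  ← event matches
  (GRASP, bump) → (AVOID, spin_ccw)
  (GRASP, arrived) → (ALIGN, spin_ccw)
  (GRASP, grasp_ok) → (IDLE, lamp_flash)
  (GRASP, obstacle) → (AVOID, lamp_flash)
event = grasp_fail selects (IDLE, lamp_flash)

mode=IDLE action=lamp_flash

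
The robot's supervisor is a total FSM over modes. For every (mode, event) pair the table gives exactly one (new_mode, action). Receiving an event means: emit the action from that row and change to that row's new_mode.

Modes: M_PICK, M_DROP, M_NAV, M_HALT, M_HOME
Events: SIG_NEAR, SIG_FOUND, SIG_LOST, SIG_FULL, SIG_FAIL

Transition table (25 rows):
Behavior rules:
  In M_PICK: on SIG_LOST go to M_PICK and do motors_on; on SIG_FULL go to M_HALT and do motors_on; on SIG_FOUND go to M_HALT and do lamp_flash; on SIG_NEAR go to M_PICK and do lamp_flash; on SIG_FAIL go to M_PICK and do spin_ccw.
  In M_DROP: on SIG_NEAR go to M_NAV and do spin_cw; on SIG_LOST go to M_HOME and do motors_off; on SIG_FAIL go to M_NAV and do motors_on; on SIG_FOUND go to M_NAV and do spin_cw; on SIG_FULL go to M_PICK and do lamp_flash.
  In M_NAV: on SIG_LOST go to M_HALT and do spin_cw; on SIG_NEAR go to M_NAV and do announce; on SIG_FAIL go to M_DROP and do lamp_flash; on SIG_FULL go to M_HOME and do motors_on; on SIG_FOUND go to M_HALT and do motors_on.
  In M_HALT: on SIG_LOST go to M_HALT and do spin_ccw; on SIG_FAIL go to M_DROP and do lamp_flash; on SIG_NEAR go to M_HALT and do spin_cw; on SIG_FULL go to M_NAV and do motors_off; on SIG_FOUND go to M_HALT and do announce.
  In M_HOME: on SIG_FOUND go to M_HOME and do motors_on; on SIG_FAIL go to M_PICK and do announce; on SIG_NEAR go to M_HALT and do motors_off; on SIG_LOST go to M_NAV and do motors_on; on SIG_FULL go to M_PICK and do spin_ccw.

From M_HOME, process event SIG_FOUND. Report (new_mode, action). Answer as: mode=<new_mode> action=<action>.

mode=M_HOME action=motors_on

current mode = M_HOME; filter table to that mode:
  (M_HOME, SIG_FOUND) → (M_HOME, motors_on)  ← event matches
  (M_HOME, SIG_FAIL) → (M_PICK, announce)
  (M_HOME, SIG_NEAR) → (M_HALT, motors_off)
  (M_HOME, SIG_LOST) → (M_NAV, motors_on)
  (M_HOME, SIG_FULL) → (M_PICK, spin_ccw)
event = SIG_FOUND selects (M_HOME, motors_on)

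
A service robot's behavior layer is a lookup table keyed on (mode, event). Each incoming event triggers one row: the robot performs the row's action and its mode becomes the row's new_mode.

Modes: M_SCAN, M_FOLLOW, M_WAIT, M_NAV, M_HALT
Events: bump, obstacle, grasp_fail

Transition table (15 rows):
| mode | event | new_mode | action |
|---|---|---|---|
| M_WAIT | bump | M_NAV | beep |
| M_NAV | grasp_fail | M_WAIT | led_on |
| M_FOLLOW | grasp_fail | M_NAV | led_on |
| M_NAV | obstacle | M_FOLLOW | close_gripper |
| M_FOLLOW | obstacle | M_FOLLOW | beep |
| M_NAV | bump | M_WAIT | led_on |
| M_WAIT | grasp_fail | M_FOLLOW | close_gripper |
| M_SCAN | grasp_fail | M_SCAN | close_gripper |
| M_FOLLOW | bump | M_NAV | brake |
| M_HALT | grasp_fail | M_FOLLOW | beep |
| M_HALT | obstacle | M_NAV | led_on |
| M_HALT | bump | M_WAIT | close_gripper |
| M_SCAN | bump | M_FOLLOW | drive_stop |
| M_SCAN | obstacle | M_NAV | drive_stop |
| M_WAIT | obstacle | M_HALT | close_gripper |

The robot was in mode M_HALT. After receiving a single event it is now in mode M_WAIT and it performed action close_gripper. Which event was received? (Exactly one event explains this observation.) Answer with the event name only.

bump

try bump: (M_HALT, bump) → (M_WAIT, close_gripper)  ← matches
try obstacle: (M_HALT, obstacle) → (M_NAV, led_on)
try grasp_fail: (M_HALT, grasp_fail) → (M_FOLLOW, beep)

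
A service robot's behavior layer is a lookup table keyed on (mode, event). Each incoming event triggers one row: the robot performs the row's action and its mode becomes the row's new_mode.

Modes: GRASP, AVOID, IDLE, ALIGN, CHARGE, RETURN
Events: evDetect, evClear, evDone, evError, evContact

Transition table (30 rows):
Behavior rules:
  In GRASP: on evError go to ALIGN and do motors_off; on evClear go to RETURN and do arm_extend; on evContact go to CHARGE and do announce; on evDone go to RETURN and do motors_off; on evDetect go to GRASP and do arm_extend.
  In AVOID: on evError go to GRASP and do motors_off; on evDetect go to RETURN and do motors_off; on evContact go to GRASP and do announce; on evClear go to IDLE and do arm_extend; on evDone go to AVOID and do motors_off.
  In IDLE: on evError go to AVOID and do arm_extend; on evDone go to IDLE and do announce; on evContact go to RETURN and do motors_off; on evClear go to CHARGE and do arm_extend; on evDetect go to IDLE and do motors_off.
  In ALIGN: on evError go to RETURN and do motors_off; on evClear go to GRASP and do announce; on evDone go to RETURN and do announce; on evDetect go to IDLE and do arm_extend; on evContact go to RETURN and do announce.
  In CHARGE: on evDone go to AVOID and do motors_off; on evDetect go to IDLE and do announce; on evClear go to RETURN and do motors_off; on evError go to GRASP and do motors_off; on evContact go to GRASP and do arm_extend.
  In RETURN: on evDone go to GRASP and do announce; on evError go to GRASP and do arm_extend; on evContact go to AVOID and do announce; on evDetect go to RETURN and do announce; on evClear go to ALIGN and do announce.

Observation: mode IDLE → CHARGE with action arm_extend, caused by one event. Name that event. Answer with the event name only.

evClear

try evDetect: (IDLE, evDetect) → (IDLE, motors_off)
try evClear: (IDLE, evClear) → (CHARGE, arm_extend)  ← matches
try evDone: (IDLE, evDone) → (IDLE, announce)
try evError: (IDLE, evError) → (AVOID, arm_extend)
try evContact: (IDLE, evContact) → (RETURN, motors_off)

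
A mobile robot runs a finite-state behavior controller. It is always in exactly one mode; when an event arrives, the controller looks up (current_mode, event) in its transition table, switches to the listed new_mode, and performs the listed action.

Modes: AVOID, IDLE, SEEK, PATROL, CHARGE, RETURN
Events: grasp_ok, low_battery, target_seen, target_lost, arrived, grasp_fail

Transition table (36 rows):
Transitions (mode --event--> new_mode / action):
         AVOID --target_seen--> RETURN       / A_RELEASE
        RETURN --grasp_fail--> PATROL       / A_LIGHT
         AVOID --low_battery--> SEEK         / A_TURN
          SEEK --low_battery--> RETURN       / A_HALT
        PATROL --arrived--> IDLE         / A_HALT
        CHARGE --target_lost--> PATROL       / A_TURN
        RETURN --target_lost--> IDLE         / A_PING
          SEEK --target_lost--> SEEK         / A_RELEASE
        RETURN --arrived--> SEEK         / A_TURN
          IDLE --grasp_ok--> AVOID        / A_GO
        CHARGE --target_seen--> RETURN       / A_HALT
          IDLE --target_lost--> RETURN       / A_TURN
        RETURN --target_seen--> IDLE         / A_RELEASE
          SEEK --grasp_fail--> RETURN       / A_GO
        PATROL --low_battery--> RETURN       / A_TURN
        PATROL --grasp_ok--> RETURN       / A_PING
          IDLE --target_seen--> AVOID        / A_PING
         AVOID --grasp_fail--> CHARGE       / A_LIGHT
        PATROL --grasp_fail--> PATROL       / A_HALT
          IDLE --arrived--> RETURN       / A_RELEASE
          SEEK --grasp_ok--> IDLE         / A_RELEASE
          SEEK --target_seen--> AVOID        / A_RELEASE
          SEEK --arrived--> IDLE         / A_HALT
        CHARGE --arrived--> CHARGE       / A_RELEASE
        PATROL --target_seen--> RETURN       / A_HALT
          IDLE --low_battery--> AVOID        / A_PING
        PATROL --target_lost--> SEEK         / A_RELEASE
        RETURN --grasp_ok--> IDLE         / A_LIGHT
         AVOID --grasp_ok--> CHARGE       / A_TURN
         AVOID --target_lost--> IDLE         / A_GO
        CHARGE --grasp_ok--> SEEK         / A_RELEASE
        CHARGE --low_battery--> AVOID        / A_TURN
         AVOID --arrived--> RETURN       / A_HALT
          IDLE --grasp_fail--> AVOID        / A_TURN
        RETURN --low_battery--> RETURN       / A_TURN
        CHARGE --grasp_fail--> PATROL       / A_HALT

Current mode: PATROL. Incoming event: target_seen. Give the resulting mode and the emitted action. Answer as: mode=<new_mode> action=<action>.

mode=RETURN action=A_HALT

current mode = PATROL; filter table to that mode:
  (PATROL, arrived) → (IDLE, A_HALT)
  (PATROL, low_battery) → (RETURN, A_TURN)
  (PATROL, grasp_ok) → (RETURN, A_PING)
  (PATROL, grasp_fail) → (PATROL, A_HALT)
  (PATROL, target_seen) → (RETURN, A_HALT)  ← event matches
  (PATROL, target_lost) → (SEEK, A_RELEASE)
event = target_seen selects (RETURN, A_HALT)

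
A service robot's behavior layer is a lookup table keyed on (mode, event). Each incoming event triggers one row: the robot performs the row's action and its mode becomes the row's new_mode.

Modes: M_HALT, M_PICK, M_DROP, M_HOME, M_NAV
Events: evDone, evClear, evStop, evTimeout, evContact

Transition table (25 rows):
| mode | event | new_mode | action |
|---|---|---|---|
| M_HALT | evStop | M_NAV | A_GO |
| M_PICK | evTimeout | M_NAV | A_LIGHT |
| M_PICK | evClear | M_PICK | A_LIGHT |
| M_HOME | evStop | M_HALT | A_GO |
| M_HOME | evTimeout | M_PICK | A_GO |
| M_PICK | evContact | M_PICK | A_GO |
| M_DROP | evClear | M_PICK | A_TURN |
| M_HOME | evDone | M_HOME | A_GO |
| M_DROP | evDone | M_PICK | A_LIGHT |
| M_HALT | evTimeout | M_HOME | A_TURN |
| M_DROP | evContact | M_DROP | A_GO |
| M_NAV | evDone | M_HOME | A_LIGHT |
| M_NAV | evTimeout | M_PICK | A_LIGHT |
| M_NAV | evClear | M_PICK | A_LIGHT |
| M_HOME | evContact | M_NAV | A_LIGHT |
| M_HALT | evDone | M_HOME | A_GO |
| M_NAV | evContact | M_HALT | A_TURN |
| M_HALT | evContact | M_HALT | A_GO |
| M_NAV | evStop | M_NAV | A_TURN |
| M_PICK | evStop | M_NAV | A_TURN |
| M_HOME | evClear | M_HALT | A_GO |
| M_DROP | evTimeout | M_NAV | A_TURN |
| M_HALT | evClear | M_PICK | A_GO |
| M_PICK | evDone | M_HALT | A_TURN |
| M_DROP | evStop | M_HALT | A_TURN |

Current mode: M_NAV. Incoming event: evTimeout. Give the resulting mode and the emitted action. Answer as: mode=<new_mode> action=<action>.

current mode = M_NAV; filter table to that mode:
  (M_NAV, evDone) → (M_HOME, A_LIGHT)
  (M_NAV, evTimeout) → (M_PICK, A_LIGHT)  ← event matches
  (M_NAV, evClear) → (M_PICK, A_LIGHT)
  (M_NAV, evContact) → (M_HALT, A_TURN)
  (M_NAV, evStop) → (M_NAV, A_TURN)
event = evTimeout selects (M_PICK, A_LIGHT)

mode=M_PICK action=A_LIGHT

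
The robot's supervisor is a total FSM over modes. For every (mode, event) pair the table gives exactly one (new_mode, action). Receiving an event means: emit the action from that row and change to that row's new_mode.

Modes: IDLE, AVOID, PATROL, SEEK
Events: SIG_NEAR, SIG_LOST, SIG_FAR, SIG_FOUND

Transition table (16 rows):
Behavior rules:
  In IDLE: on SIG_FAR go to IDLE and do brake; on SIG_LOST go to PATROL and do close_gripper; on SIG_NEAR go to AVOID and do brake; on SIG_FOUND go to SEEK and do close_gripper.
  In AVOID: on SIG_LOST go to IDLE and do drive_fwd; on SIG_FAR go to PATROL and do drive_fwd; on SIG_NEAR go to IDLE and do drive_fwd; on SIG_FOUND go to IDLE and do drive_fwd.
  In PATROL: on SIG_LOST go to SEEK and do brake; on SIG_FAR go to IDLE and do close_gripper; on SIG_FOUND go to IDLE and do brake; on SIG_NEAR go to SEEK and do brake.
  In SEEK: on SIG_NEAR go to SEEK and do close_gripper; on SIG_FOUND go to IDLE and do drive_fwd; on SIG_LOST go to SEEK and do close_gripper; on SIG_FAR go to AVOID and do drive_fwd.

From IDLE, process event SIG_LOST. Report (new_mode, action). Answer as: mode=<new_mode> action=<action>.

current mode = IDLE; filter table to that mode:
  (IDLE, SIG_FAR) → (IDLE, brake)
  (IDLE, SIG_LOST) → (PATROL, close_gripper)  ← event matches
  (IDLE, SIG_NEAR) → (AVOID, brake)
  (IDLE, SIG_FOUND) → (SEEK, close_gripper)
event = SIG_LOST selects (PATROL, close_gripper)

mode=PATROL action=close_gripper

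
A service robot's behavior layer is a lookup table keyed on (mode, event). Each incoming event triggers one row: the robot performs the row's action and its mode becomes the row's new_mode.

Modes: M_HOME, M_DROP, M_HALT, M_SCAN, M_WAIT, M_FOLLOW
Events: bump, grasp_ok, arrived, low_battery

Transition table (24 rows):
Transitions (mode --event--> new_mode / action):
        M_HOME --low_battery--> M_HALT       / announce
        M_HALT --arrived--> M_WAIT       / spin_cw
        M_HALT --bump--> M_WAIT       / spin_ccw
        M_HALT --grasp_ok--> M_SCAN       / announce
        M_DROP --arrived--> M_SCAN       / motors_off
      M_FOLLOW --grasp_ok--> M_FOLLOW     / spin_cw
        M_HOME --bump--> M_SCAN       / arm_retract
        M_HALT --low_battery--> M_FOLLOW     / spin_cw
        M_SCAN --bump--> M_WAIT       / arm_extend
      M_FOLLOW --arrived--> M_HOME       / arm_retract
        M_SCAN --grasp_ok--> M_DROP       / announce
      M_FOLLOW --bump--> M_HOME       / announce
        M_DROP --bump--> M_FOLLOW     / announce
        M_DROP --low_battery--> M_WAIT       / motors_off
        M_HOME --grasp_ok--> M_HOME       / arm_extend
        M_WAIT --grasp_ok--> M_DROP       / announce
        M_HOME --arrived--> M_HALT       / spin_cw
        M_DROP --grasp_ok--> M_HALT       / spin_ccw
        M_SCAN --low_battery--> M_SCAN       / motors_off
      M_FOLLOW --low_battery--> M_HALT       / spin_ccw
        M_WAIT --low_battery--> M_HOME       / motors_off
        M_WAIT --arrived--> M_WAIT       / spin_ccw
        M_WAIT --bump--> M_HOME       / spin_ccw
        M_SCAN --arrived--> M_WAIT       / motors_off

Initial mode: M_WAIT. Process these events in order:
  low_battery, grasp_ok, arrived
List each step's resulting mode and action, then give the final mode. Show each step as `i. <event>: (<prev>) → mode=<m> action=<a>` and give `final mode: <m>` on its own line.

final mode: M_HALT

1. low_battery: (M_WAIT) → mode=M_HOME action=motors_off
2. grasp_ok: (M_HOME) → mode=M_HOME action=arm_extend
3. arrived: (M_HOME) → mode=M_HALT action=spin_cw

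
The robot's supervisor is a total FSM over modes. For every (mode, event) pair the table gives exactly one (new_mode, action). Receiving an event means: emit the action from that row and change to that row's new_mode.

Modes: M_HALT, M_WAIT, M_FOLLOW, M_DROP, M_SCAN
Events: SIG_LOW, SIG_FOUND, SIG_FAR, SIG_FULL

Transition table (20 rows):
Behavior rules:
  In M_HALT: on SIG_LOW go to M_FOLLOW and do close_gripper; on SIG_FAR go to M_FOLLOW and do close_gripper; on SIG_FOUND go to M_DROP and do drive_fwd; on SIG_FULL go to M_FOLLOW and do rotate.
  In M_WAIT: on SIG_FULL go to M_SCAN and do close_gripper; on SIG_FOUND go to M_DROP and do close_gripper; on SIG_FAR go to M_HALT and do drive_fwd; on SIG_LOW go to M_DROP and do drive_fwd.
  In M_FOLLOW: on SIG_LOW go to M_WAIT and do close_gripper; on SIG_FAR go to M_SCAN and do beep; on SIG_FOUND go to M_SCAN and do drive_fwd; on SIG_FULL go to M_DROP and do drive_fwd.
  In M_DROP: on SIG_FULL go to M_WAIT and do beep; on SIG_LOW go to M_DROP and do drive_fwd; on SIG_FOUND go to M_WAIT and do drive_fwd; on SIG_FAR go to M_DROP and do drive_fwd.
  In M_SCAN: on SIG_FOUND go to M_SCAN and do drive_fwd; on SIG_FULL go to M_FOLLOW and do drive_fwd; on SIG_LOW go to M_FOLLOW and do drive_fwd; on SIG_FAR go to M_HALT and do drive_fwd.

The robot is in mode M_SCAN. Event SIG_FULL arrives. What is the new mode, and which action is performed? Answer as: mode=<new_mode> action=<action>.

mode=M_FOLLOW action=drive_fwd

current mode = M_SCAN; filter table to that mode:
  (M_SCAN, SIG_FOUND) → (M_SCAN, drive_fwd)
  (M_SCAN, SIG_FULL) → (M_FOLLOW, drive_fwd)  ← event matches
  (M_SCAN, SIG_LOW) → (M_FOLLOW, drive_fwd)
  (M_SCAN, SIG_FAR) → (M_HALT, drive_fwd)
event = SIG_FULL selects (M_FOLLOW, drive_fwd)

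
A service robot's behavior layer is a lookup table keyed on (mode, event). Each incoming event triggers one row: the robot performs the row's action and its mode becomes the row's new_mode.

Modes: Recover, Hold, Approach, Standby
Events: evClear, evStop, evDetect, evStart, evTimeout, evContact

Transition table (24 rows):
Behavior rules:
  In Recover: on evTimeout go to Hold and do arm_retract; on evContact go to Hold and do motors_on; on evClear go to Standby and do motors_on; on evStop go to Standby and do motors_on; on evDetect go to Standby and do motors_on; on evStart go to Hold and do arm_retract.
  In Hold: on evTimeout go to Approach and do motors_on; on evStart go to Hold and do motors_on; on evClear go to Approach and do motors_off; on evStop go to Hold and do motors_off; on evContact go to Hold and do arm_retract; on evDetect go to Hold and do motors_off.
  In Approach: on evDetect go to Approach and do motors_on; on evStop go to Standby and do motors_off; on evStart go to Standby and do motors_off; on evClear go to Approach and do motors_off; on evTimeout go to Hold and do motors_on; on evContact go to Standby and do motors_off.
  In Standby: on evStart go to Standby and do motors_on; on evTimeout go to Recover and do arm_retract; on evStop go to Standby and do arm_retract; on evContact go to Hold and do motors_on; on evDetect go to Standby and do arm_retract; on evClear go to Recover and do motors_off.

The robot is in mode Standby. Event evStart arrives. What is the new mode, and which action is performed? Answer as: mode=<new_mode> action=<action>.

current mode = Standby; filter table to that mode:
  (Standby, evStart) → (Standby, motors_on)  ← event matches
  (Standby, evTimeout) → (Recover, arm_retract)
  (Standby, evStop) → (Standby, arm_retract)
  (Standby, evContact) → (Hold, motors_on)
  (Standby, evDetect) → (Standby, arm_retract)
  (Standby, evClear) → (Recover, motors_off)
event = evStart selects (Standby, motors_on)

mode=Standby action=motors_on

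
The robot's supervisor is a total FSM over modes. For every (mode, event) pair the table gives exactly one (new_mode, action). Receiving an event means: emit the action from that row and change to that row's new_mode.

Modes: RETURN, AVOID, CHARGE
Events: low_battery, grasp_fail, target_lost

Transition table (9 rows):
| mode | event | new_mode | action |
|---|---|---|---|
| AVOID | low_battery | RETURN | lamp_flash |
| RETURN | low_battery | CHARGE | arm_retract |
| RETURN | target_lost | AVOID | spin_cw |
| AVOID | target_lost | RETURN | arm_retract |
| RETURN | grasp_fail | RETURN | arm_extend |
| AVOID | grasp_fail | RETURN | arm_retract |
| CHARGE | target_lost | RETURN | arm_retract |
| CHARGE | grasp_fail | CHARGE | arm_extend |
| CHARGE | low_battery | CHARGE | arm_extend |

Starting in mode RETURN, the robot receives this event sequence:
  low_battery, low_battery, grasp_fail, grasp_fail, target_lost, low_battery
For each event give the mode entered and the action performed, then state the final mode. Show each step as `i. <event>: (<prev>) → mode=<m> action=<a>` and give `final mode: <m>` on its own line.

final mode: CHARGE

1. low_battery: (RETURN) → mode=CHARGE action=arm_retract
2. low_battery: (CHARGE) → mode=CHARGE action=arm_extend
3. grasp_fail: (CHARGE) → mode=CHARGE action=arm_extend
4. grasp_fail: (CHARGE) → mode=CHARGE action=arm_extend
5. target_lost: (CHARGE) → mode=RETURN action=arm_retract
6. low_battery: (RETURN) → mode=CHARGE action=arm_retract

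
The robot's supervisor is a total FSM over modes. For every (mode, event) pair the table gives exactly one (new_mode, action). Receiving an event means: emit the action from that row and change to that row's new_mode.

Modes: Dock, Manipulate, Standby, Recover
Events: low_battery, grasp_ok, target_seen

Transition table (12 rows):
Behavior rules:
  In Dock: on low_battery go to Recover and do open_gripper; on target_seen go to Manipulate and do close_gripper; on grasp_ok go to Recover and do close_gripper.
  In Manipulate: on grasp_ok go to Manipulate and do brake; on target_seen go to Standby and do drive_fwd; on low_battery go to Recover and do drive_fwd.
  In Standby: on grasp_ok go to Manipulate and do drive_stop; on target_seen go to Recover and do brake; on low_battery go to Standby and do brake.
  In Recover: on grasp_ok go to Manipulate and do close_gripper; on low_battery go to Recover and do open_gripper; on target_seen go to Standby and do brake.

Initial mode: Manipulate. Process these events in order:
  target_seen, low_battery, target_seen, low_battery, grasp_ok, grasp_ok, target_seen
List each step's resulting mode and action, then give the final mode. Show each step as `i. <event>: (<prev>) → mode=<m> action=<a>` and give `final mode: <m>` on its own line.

final mode: Standby

1. target_seen: (Manipulate) → mode=Standby action=drive_fwd
2. low_battery: (Standby) → mode=Standby action=brake
3. target_seen: (Standby) → mode=Recover action=brake
4. low_battery: (Recover) → mode=Recover action=open_gripper
5. grasp_ok: (Recover) → mode=Manipulate action=close_gripper
6. grasp_ok: (Manipulate) → mode=Manipulate action=brake
7. target_seen: (Manipulate) → mode=Standby action=drive_fwd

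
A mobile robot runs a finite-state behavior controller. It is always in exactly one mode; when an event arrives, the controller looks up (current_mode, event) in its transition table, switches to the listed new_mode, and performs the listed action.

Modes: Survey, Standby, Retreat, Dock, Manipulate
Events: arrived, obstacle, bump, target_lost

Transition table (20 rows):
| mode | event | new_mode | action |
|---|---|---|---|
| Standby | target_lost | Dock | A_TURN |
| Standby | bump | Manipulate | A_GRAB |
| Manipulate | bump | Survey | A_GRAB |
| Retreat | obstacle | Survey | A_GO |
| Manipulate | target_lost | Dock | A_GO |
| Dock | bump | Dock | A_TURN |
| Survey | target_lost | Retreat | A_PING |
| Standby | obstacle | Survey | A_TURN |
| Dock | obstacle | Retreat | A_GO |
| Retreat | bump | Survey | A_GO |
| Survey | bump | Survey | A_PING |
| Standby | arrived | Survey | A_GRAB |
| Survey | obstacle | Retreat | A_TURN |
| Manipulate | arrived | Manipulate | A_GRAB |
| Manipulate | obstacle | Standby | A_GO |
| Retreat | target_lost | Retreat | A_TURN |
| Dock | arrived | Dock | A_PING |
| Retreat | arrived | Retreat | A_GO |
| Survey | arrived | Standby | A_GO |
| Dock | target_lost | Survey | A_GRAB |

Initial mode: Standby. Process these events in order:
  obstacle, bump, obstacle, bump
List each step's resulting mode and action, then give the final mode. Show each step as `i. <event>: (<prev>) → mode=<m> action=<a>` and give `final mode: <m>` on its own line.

final mode: Survey

1. obstacle: (Standby) → mode=Survey action=A_TURN
2. bump: (Survey) → mode=Survey action=A_PING
3. obstacle: (Survey) → mode=Retreat action=A_TURN
4. bump: (Retreat) → mode=Survey action=A_GO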